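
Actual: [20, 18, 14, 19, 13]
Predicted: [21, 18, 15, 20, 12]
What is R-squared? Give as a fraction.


Mean(y) = 84/5. SS_res = 4. SS_tot = 194/5. R^2 = 1 - 4/(194/5) = 87/97.

87/97


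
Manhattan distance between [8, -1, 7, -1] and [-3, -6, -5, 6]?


d = sum of absolute differences: |8--3|=11 + |-1--6|=5 + |7--5|=12 + |-1-6|=7 = 35.

35


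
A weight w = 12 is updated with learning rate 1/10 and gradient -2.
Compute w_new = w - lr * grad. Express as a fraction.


w_new = 12 - 1/10 * -2 = 12 - -1/5 = 61/5.

61/5


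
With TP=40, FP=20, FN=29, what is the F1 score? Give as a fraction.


Precision = 40/60 = 2/3. Recall = 40/69 = 40/69. F1 = 2*P*R/(P+R) = 80/129.

80/129


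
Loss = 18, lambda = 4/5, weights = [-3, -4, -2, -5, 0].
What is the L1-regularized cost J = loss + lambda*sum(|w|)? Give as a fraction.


L1 norm = sum(|w|) = 14. J = 18 + 4/5 * 14 = 146/5.

146/5


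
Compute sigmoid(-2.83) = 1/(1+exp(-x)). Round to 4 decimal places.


sigma(-2.83) = 1/(1+e^(2.83)) = 1/(1+16.945461) = 1/17.945461 = 0.0557.

0.0557


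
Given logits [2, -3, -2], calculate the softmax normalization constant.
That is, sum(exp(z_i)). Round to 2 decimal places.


Denom = e^2=7.3891 + e^-3=0.0498 + e^-2=0.1353. Sum = 7.5742, which rounds to 7.57.

7.57


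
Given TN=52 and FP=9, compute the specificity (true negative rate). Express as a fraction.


Specificity = TN / (TN + FP) = 52 / 61 = 52/61.

52/61


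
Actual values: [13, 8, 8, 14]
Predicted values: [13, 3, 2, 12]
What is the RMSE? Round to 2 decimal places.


MSE = 16.2500. RMSE = sqrt(16.2500) = 4.03.

4.03


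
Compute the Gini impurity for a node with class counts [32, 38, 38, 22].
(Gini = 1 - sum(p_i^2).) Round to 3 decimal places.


Total = 130. Proportions: 32/130, 38/130, 38/130, 22/130. sum(p_i^2) = 0.2601. Gini = 1 - 0.2601 = 0.7399, which rounds to 0.740.

0.740


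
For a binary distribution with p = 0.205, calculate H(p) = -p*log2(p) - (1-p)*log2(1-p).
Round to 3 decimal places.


H = -0.205*log2(0.205) - 0.795*log2(0.795) = 0.732.

0.732


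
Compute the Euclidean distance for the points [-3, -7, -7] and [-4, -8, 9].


d = sqrt(sum of squared differences). (-3--4)^2=1, (-7--8)^2=1, (-7-9)^2=256. Sum = 258.

sqrt(258)


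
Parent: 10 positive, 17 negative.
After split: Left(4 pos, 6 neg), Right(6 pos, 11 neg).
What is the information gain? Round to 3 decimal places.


H(parent) = 0.9510. H(left) = 0.9710, H(right) = 0.9367. Weighted = (10/27)*0.9710 + (17/27)*0.9367 = 0.9494. IG = 0.9510 - 0.9494 = 0.0016, which rounds to 0.002.

0.002


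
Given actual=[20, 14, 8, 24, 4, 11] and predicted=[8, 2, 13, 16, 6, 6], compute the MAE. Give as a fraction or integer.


MAE = (1/6) * (|20-8|=12 + |14-2|=12 + |8-13|=5 + |24-16|=8 + |4-6|=2 + |11-6|=5). Sum = 44. MAE = 22/3.

22/3


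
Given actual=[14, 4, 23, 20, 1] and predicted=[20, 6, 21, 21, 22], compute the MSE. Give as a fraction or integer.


MSE = (1/5) * ((14-20)^2=36 + (4-6)^2=4 + (23-21)^2=4 + (20-21)^2=1 + (1-22)^2=441). Sum = 486. MSE = 486/5.

486/5


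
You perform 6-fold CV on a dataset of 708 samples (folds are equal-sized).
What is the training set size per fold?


Each validation fold has 708/6 = 118 samples. Training set = 708 - 118 = 590.

590


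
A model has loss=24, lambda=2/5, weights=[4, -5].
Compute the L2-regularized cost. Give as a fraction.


L2 sq norm = sum(w^2) = 41. J = 24 + 2/5 * 41 = 202/5.

202/5


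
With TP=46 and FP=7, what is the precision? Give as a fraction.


Precision = TP / (TP + FP) = 46 / 53 = 46/53.

46/53


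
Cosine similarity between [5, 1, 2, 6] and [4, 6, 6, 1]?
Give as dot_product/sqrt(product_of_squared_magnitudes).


dot = 44. |a|^2 = 66, |b|^2 = 89. cos = 44/sqrt(5874).

44/sqrt(5874)


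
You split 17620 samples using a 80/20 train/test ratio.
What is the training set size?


Test set = 17620 * 20% = 3524. Training set = 17620 - 3524 = 14096.

14096


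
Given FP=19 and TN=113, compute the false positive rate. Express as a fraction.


FPR = FP / (FP + TN) = 19 / 132 = 19/132.

19/132


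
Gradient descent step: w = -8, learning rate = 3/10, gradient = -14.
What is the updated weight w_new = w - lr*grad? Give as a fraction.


w_new = -8 - 3/10 * -14 = -8 - -21/5 = -19/5.

-19/5


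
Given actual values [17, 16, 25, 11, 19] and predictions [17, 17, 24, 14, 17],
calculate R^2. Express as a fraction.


Mean(y) = 88/5. SS_res = 15. SS_tot = 516/5. R^2 = 1 - 15/(516/5) = 147/172.

147/172


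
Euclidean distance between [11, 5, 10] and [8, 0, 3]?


d = sqrt(sum of squared differences). (11-8)^2=9, (5-0)^2=25, (10-3)^2=49. Sum = 83.

sqrt(83)


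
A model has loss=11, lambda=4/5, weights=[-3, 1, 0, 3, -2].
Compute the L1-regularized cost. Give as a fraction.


L1 norm = sum(|w|) = 9. J = 11 + 4/5 * 9 = 91/5.

91/5


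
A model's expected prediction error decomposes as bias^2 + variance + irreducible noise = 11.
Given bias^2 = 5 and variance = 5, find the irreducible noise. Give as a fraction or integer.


Total error = bias^2 + variance + irreducible noise. So irreducible noise = 11 - 5 - 5 = 1.

1


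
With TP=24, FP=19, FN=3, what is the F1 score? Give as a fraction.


Precision = 24/43 = 24/43. Recall = 24/27 = 8/9. F1 = 2*P*R/(P+R) = 24/35.

24/35


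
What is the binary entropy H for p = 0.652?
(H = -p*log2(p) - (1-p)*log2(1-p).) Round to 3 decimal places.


H = -0.652*log2(0.652) - 0.348*log2(0.348) = 0.932.

0.932


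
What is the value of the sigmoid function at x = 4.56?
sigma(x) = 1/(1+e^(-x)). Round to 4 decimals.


sigma(4.56) = 1/(1+e^(-4.56)) = 1/(1+0.010462) = 1/1.010462 = 0.9896.

0.9896


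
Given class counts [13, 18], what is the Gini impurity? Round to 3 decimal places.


Total = 31. Proportions: 13/31, 18/31. sum(p_i^2) = 0.5130. Gini = 1 - 0.5130 = 0.4870, which rounds to 0.487.

0.487


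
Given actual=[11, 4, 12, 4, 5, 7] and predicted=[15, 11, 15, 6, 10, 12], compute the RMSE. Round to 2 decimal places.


MSE = 21.3333. RMSE = sqrt(21.3333) = 4.62.

4.62


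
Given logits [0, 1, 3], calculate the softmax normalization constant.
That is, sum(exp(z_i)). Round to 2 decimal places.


Denom = e^0=1.0000 + e^1=2.7183 + e^3=20.0855. Sum = 23.8038, which rounds to 23.80.

23.80


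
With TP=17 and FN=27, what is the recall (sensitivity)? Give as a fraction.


Recall = TP / (TP + FN) = 17 / 44 = 17/44.

17/44


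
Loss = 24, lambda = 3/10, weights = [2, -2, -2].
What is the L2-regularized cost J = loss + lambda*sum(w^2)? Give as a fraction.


L2 sq norm = sum(w^2) = 12. J = 24 + 3/10 * 12 = 138/5.

138/5


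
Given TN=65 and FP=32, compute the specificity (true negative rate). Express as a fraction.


Specificity = TN / (TN + FP) = 65 / 97 = 65/97.

65/97


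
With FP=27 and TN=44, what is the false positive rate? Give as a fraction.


FPR = FP / (FP + TN) = 27 / 71 = 27/71.

27/71


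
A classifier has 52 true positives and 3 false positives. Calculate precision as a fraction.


Precision = TP / (TP + FP) = 52 / 55 = 52/55.

52/55


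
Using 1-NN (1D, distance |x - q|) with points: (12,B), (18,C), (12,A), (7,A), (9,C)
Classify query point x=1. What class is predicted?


Distances: |12-1|=11, |18-1|=17, |12-1|=11, |7-1|=6, |9-1|=8. 1 nearest: (7,A). Counts: {'A': 1}. Majority class: A.

A


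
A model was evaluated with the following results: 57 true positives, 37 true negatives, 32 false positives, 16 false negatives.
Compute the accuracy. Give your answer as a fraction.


Accuracy = (TP + TN) / (TP + TN + FP + FN) = (57 + 37) / 142 = 47/71.

47/71


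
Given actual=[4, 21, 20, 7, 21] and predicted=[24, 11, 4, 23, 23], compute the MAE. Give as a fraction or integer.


MAE = (1/5) * (|4-24|=20 + |21-11|=10 + |20-4|=16 + |7-23|=16 + |21-23|=2). Sum = 64. MAE = 64/5.

64/5


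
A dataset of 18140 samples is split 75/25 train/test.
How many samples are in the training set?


Test set = 18140 * 25% = 4535. Training set = 18140 - 4535 = 13605.

13605


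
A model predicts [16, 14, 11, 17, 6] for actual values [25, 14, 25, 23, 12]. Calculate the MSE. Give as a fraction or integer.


MSE = (1/5) * ((25-16)^2=81 + (14-14)^2=0 + (25-11)^2=196 + (23-17)^2=36 + (12-6)^2=36). Sum = 349. MSE = 349/5.

349/5


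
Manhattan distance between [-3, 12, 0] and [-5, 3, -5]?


d = sum of absolute differences: |-3--5|=2 + |12-3|=9 + |0--5|=5 = 16.

16


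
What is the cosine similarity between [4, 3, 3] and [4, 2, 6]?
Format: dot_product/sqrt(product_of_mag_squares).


dot = 40. |a|^2 = 34, |b|^2 = 56. cos = 40/sqrt(1904).

40/sqrt(1904)


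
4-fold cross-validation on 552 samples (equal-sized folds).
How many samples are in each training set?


Each validation fold has 552/4 = 138 samples. Training set = 552 - 138 = 414.

414


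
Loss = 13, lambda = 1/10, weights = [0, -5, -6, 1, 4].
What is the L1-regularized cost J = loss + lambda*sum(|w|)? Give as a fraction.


L1 norm = sum(|w|) = 16. J = 13 + 1/10 * 16 = 73/5.

73/5


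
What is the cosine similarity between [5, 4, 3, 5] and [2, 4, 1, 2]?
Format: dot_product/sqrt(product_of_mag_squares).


dot = 39. |a|^2 = 75, |b|^2 = 25. cos = 39/sqrt(1875).

39/sqrt(1875)


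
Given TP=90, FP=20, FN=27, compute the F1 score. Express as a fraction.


Precision = 90/110 = 9/11. Recall = 90/117 = 10/13. F1 = 2*P*R/(P+R) = 180/227.

180/227


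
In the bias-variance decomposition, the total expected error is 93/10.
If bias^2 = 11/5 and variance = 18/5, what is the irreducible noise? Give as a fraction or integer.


Total error = bias^2 + variance + irreducible noise. So irreducible noise = 93/10 - 11/5 - 18/5 = 7/2.

7/2


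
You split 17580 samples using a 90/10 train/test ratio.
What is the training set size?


Test set = 17580 * 10% = 1758. Training set = 17580 - 1758 = 15822.

15822


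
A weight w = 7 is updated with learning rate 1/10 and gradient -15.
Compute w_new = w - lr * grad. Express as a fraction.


w_new = 7 - 1/10 * -15 = 7 - -3/2 = 17/2.

17/2


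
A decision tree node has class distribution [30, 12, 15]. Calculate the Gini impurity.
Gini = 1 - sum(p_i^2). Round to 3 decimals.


Total = 57. Proportions: 30/57, 12/57, 15/57. sum(p_i^2) = 0.3906. Gini = 1 - 0.3906 = 0.6094, which rounds to 0.609.

0.609


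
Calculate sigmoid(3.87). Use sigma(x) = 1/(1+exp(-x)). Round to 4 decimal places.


sigma(3.87) = 1/(1+e^(-3.87)) = 1/(1+0.020858) = 1/1.020858 = 0.9796.

0.9796


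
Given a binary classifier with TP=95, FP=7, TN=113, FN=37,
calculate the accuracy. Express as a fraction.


Accuracy = (TP + TN) / (TP + TN + FP + FN) = (95 + 113) / 252 = 52/63.

52/63


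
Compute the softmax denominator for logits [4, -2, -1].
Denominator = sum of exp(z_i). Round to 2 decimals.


Denom = e^4=54.5982 + e^-2=0.1353 + e^-1=0.3679. Sum = 55.1014, which rounds to 55.10.

55.10


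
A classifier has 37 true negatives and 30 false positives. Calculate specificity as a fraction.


Specificity = TN / (TN + FP) = 37 / 67 = 37/67.

37/67


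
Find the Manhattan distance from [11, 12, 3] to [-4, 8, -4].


d = sum of absolute differences: |11--4|=15 + |12-8|=4 + |3--4|=7 = 26.

26


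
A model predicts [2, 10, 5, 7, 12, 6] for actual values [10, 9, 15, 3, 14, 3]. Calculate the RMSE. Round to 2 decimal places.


MSE = 32.3333. RMSE = sqrt(32.3333) = 5.69.

5.69


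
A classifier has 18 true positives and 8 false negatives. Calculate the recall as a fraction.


Recall = TP / (TP + FN) = 18 / 26 = 9/13.

9/13


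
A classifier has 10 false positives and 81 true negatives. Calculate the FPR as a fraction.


FPR = FP / (FP + TN) = 10 / 91 = 10/91.

10/91


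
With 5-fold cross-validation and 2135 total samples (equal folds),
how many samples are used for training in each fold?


Each validation fold has 2135/5 = 427 samples. Training set = 2135 - 427 = 1708.

1708


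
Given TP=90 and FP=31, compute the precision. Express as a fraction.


Precision = TP / (TP + FP) = 90 / 121 = 90/121.

90/121


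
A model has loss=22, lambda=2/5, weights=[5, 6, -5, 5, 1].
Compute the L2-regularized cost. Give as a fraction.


L2 sq norm = sum(w^2) = 112. J = 22 + 2/5 * 112 = 334/5.

334/5


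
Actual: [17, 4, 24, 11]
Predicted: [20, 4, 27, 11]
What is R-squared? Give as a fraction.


Mean(y) = 14. SS_res = 18. SS_tot = 218. R^2 = 1 - 18/(218) = 100/109.

100/109


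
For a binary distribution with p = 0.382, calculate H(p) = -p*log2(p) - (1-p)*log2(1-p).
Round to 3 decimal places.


H = -0.382*log2(0.382) - 0.618*log2(0.618) = 0.959.

0.959


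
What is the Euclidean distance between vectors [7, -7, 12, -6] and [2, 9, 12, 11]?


d = sqrt(sum of squared differences). (7-2)^2=25, (-7-9)^2=256, (12-12)^2=0, (-6-11)^2=289. Sum = 570.

sqrt(570)


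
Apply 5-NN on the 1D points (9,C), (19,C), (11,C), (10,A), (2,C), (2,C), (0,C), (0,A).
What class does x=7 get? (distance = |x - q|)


Distances: |9-7|=2, |19-7|=12, |11-7|=4, |10-7|=3, |2-7|=5, |2-7|=5, |0-7|=7, |0-7|=7. 5 nearest: (9,C), (10,A), (11,C), (2,C), (2,C). Counts: {'C': 4, 'A': 1}. Majority class: C.

C


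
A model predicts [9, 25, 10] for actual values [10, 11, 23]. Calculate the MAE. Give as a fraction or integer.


MAE = (1/3) * (|10-9|=1 + |11-25|=14 + |23-10|=13). Sum = 28. MAE = 28/3.

28/3


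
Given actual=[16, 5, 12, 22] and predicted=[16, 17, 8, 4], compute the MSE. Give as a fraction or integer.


MSE = (1/4) * ((16-16)^2=0 + (5-17)^2=144 + (12-8)^2=16 + (22-4)^2=324). Sum = 484. MSE = 121.

121


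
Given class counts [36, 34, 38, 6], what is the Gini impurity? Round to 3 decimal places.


Total = 114. Proportions: 36/114, 34/114, 38/114, 6/114. sum(p_i^2) = 0.3026. Gini = 1 - 0.3026 = 0.6974, which rounds to 0.697.

0.697


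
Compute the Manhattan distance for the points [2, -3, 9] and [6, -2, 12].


d = sum of absolute differences: |2-6|=4 + |-3--2|=1 + |9-12|=3 = 8.

8


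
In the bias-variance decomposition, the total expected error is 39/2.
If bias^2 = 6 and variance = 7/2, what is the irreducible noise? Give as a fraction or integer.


Total error = bias^2 + variance + irreducible noise. So irreducible noise = 39/2 - 6 - 7/2 = 10.

10


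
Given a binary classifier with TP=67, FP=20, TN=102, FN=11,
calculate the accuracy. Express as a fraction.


Accuracy = (TP + TN) / (TP + TN + FP + FN) = (67 + 102) / 200 = 169/200.

169/200


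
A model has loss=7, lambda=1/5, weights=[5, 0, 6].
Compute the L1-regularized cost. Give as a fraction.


L1 norm = sum(|w|) = 11. J = 7 + 1/5 * 11 = 46/5.

46/5


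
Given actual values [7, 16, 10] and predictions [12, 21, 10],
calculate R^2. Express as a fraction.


Mean(y) = 11. SS_res = 50. SS_tot = 42. R^2 = 1 - 50/(42) = -4/21.

-4/21


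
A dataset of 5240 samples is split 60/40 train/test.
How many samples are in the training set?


Test set = 5240 * 40% = 2096. Training set = 5240 - 2096 = 3144.

3144


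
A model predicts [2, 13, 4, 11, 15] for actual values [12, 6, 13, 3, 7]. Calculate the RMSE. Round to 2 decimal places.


MSE = 71.6000. RMSE = sqrt(71.6000) = 8.46.

8.46


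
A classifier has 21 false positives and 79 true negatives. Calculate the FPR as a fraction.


FPR = FP / (FP + TN) = 21 / 100 = 21/100.

21/100


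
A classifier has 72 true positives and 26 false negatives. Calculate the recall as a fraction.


Recall = TP / (TP + FN) = 72 / 98 = 36/49.

36/49


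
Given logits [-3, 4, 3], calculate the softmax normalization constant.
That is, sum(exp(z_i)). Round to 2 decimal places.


Denom = e^-3=0.0498 + e^4=54.5982 + e^3=20.0855. Sum = 74.7335, which rounds to 74.73.

74.73


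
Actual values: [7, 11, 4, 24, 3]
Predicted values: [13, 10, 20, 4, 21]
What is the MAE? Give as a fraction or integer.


MAE = (1/5) * (|7-13|=6 + |11-10|=1 + |4-20|=16 + |24-4|=20 + |3-21|=18). Sum = 61. MAE = 61/5.

61/5


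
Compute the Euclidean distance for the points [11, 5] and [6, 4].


d = sqrt(sum of squared differences). (11-6)^2=25, (5-4)^2=1. Sum = 26.

sqrt(26)


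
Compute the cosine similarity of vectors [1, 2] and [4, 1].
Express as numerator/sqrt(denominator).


dot = 6. |a|^2 = 5, |b|^2 = 17. cos = 6/sqrt(85).

6/sqrt(85)


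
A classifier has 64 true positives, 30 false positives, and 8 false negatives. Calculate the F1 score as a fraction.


Precision = 64/94 = 32/47. Recall = 64/72 = 8/9. F1 = 2*P*R/(P+R) = 64/83.

64/83


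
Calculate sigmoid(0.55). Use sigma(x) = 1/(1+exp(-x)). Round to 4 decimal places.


sigma(0.55) = 1/(1+e^(-0.55)) = 1/(1+0.576950) = 1/1.576950 = 0.6341.

0.6341


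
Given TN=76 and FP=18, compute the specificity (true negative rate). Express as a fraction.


Specificity = TN / (TN + FP) = 76 / 94 = 38/47.

38/47


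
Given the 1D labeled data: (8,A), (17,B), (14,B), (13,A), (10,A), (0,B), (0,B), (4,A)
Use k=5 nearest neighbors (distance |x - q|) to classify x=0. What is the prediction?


Distances: |8-0|=8, |17-0|=17, |14-0|=14, |13-0|=13, |10-0|=10, |0-0|=0, |0-0|=0, |4-0|=4. 5 nearest: (0,B), (0,B), (4,A), (8,A), (10,A). Counts: {'B': 2, 'A': 3}. Majority class: A.

A


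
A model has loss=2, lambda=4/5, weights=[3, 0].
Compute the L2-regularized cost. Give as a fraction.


L2 sq norm = sum(w^2) = 9. J = 2 + 4/5 * 9 = 46/5.

46/5


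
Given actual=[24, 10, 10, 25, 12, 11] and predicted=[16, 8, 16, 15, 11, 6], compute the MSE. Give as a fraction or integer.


MSE = (1/6) * ((24-16)^2=64 + (10-8)^2=4 + (10-16)^2=36 + (25-15)^2=100 + (12-11)^2=1 + (11-6)^2=25). Sum = 230. MSE = 115/3.

115/3


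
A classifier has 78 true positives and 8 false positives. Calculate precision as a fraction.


Precision = TP / (TP + FP) = 78 / 86 = 39/43.

39/43


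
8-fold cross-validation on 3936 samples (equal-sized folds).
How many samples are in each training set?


Each validation fold has 3936/8 = 492 samples. Training set = 3936 - 492 = 3444.

3444


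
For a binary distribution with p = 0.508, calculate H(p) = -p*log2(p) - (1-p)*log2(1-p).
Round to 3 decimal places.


H = -0.508*log2(0.508) - 0.492*log2(0.492) = 1.000.

1.000


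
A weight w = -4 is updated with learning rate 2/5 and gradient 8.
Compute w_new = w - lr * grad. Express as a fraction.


w_new = -4 - 2/5 * 8 = -4 - 16/5 = -36/5.

-36/5


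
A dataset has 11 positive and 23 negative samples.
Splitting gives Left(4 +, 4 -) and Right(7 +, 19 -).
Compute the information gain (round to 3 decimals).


H(parent) = 0.9082. H(left) = 1.0000, H(right) = 0.8404. Weighted = (8/34)*1.0000 + (26/34)*0.8404 = 0.8780. IG = 0.9082 - 0.8780 = 0.0302, which rounds to 0.030.

0.030


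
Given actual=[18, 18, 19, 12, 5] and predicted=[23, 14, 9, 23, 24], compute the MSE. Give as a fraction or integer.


MSE = (1/5) * ((18-23)^2=25 + (18-14)^2=16 + (19-9)^2=100 + (12-23)^2=121 + (5-24)^2=361). Sum = 623. MSE = 623/5.

623/5


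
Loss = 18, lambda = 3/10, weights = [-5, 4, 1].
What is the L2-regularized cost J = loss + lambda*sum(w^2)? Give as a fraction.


L2 sq norm = sum(w^2) = 42. J = 18 + 3/10 * 42 = 153/5.

153/5


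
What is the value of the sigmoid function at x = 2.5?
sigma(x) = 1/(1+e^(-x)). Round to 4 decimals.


sigma(2.5) = 1/(1+e^(-2.5)) = 1/(1+0.082085) = 1/1.082085 = 0.9241.

0.9241


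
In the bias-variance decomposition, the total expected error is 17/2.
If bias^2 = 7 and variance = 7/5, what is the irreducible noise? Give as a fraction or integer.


Total error = bias^2 + variance + irreducible noise. So irreducible noise = 17/2 - 7 - 7/5 = 1/10.

1/10


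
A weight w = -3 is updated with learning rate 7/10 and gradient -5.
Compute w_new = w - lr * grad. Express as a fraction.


w_new = -3 - 7/10 * -5 = -3 - -7/2 = 1/2.

1/2


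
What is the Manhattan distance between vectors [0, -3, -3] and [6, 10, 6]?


d = sum of absolute differences: |0-6|=6 + |-3-10|=13 + |-3-6|=9 = 28.

28


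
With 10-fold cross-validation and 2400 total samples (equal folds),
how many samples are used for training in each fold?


Each validation fold has 2400/10 = 240 samples. Training set = 2400 - 240 = 2160.

2160


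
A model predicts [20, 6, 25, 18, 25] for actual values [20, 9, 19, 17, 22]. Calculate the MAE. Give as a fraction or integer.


MAE = (1/5) * (|20-20|=0 + |9-6|=3 + |19-25|=6 + |17-18|=1 + |22-25|=3). Sum = 13. MAE = 13/5.

13/5


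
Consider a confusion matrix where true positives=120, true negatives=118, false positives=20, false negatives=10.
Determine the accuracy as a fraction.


Accuracy = (TP + TN) / (TP + TN + FP + FN) = (120 + 118) / 268 = 119/134.

119/134


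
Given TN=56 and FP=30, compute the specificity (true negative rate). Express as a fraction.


Specificity = TN / (TN + FP) = 56 / 86 = 28/43.

28/43


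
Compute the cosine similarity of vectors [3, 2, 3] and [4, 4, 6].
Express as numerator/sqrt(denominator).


dot = 38. |a|^2 = 22, |b|^2 = 68. cos = 38/sqrt(1496).

38/sqrt(1496)


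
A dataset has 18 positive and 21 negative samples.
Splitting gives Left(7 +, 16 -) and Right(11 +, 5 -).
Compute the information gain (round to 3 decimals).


H(parent) = 0.9957. H(left) = 0.8865, H(right) = 0.8960. Weighted = (23/39)*0.8865 + (16/39)*0.8960 = 0.8904. IG = 0.9957 - 0.8904 = 0.1053, which rounds to 0.105.

0.105


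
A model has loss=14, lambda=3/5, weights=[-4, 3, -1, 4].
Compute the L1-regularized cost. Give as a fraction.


L1 norm = sum(|w|) = 12. J = 14 + 3/5 * 12 = 106/5.

106/5


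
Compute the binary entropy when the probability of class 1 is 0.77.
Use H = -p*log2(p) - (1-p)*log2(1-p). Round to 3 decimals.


H = -0.77*log2(0.77) - 0.23*log2(0.23) = 0.778.

0.778


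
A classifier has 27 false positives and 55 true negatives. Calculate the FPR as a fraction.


FPR = FP / (FP + TN) = 27 / 82 = 27/82.

27/82


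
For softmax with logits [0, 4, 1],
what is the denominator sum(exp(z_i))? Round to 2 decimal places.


Denom = e^0=1.0000 + e^4=54.5982 + e^1=2.7183. Sum = 58.3165, which rounds to 58.32.

58.32


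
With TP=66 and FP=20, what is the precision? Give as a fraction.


Precision = TP / (TP + FP) = 66 / 86 = 33/43.

33/43


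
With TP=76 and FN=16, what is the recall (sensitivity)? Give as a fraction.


Recall = TP / (TP + FN) = 76 / 92 = 19/23.

19/23


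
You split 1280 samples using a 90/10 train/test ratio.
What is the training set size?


Test set = 1280 * 10% = 128. Training set = 1280 - 128 = 1152.

1152


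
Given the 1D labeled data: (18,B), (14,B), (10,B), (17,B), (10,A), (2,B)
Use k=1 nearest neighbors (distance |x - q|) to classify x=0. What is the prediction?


Distances: |18-0|=18, |14-0|=14, |10-0|=10, |17-0|=17, |10-0|=10, |2-0|=2. 1 nearest: (2,B). Counts: {'B': 1}. Majority class: B.

B


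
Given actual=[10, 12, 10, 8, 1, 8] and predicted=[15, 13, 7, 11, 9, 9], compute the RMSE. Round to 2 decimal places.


MSE = 18.1667. RMSE = sqrt(18.1667) = 4.26.

4.26


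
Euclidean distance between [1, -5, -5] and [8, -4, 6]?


d = sqrt(sum of squared differences). (1-8)^2=49, (-5--4)^2=1, (-5-6)^2=121. Sum = 171.

sqrt(171)


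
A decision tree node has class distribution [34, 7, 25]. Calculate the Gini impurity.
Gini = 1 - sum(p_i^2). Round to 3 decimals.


Total = 66. Proportions: 34/66, 7/66, 25/66. sum(p_i^2) = 0.4201. Gini = 1 - 0.4201 = 0.5799, which rounds to 0.580.

0.580


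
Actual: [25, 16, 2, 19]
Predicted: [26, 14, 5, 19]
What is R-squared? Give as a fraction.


Mean(y) = 31/2. SS_res = 14. SS_tot = 285. R^2 = 1 - 14/(285) = 271/285.

271/285


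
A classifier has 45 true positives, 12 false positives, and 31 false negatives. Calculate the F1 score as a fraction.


Precision = 45/57 = 15/19. Recall = 45/76 = 45/76. F1 = 2*P*R/(P+R) = 90/133.

90/133


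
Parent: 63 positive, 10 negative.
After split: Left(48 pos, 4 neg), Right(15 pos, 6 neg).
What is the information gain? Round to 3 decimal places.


H(parent) = 0.5763. H(left) = 0.3912, H(right) = 0.8631. Weighted = (52/73)*0.3912 + (21/73)*0.8631 = 0.5270. IG = 0.5763 - 0.5270 = 0.0493, which rounds to 0.049.

0.049


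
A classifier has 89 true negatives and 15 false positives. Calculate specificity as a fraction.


Specificity = TN / (TN + FP) = 89 / 104 = 89/104.

89/104


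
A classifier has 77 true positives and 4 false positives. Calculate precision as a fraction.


Precision = TP / (TP + FP) = 77 / 81 = 77/81.

77/81


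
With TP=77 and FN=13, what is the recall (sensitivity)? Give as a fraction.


Recall = TP / (TP + FN) = 77 / 90 = 77/90.

77/90


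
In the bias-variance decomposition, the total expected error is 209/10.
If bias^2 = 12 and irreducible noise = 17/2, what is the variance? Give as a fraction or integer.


Total error = bias^2 + variance + irreducible noise. So variance = 209/10 - 12 - 17/2 = 2/5.

2/5


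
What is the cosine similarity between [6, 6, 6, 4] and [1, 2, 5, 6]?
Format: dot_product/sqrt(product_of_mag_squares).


dot = 72. |a|^2 = 124, |b|^2 = 66. cos = 72/sqrt(8184).

72/sqrt(8184)


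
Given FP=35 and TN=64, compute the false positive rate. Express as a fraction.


FPR = FP / (FP + TN) = 35 / 99 = 35/99.

35/99


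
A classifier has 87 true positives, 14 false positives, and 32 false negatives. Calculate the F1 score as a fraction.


Precision = 87/101 = 87/101. Recall = 87/119 = 87/119. F1 = 2*P*R/(P+R) = 87/110.

87/110


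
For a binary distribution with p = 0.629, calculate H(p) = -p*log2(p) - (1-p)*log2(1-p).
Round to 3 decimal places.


H = -0.629*log2(0.629) - 0.371*log2(0.371) = 0.951.

0.951


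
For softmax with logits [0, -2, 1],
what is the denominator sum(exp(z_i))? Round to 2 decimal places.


Denom = e^0=1.0000 + e^-2=0.1353 + e^1=2.7183. Sum = 3.8536, which rounds to 3.85.

3.85


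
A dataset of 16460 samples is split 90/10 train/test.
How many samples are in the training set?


Test set = 16460 * 10% = 1646. Training set = 16460 - 1646 = 14814.

14814


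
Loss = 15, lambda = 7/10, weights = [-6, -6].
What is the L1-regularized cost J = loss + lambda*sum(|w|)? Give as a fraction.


L1 norm = sum(|w|) = 12. J = 15 + 7/10 * 12 = 117/5.

117/5


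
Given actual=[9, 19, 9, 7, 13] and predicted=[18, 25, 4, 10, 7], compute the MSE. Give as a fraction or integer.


MSE = (1/5) * ((9-18)^2=81 + (19-25)^2=36 + (9-4)^2=25 + (7-10)^2=9 + (13-7)^2=36). Sum = 187. MSE = 187/5.

187/5


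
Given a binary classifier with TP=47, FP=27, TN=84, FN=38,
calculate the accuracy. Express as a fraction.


Accuracy = (TP + TN) / (TP + TN + FP + FN) = (47 + 84) / 196 = 131/196.

131/196


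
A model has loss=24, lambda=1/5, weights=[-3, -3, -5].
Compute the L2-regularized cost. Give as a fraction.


L2 sq norm = sum(w^2) = 43. J = 24 + 1/5 * 43 = 163/5.

163/5


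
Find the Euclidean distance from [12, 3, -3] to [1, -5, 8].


d = sqrt(sum of squared differences). (12-1)^2=121, (3--5)^2=64, (-3-8)^2=121. Sum = 306.

sqrt(306)


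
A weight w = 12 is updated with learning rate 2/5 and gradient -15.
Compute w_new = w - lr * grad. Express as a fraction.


w_new = 12 - 2/5 * -15 = 12 - -6 = 18.

18


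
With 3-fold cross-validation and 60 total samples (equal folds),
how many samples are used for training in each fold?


Each validation fold has 60/3 = 20 samples. Training set = 60 - 20 = 40.

40


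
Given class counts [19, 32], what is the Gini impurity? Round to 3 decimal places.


Total = 51. Proportions: 19/51, 32/51. sum(p_i^2) = 0.5325. Gini = 1 - 0.5325 = 0.4675, which rounds to 0.468.

0.468


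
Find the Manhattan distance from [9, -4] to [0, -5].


d = sum of absolute differences: |9-0|=9 + |-4--5|=1 = 10.

10


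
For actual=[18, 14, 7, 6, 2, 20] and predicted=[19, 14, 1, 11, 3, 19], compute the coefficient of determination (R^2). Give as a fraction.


Mean(y) = 67/6. SS_res = 64. SS_tot = 1565/6. R^2 = 1 - 64/(1565/6) = 1181/1565.

1181/1565


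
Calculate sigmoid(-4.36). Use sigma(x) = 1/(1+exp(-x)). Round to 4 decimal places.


sigma(-4.36) = 1/(1+e^(4.36)) = 1/(1+78.257134) = 1/79.257134 = 0.0126.

0.0126


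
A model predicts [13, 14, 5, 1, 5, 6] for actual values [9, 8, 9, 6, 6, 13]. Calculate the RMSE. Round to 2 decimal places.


MSE = 23.8333. RMSE = sqrt(23.8333) = 4.88.

4.88


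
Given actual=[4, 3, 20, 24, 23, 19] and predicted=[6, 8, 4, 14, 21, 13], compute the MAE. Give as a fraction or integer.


MAE = (1/6) * (|4-6|=2 + |3-8|=5 + |20-4|=16 + |24-14|=10 + |23-21|=2 + |19-13|=6). Sum = 41. MAE = 41/6.

41/6


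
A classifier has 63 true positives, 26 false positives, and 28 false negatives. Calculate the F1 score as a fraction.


Precision = 63/89 = 63/89. Recall = 63/91 = 9/13. F1 = 2*P*R/(P+R) = 7/10.

7/10


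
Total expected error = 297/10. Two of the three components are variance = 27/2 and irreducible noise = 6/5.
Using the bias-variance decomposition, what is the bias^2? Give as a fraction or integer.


Total error = bias^2 + variance + irreducible noise. So bias^2 = 297/10 - 27/2 - 6/5 = 15.

15


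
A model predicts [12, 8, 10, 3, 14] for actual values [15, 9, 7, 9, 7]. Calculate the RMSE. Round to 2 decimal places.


MSE = 20.8000. RMSE = sqrt(20.8000) = 4.56.

4.56


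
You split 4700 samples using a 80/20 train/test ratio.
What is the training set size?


Test set = 4700 * 20% = 940. Training set = 4700 - 940 = 3760.

3760


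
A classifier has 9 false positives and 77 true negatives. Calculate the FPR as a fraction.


FPR = FP / (FP + TN) = 9 / 86 = 9/86.

9/86


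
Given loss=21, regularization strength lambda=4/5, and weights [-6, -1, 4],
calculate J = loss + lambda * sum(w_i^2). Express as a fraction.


L2 sq norm = sum(w^2) = 53. J = 21 + 4/5 * 53 = 317/5.

317/5


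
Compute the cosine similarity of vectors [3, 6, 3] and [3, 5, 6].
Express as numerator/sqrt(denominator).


dot = 57. |a|^2 = 54, |b|^2 = 70. cos = 57/sqrt(3780).

57/sqrt(3780)


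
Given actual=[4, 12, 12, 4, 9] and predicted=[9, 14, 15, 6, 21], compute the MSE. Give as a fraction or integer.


MSE = (1/5) * ((4-9)^2=25 + (12-14)^2=4 + (12-15)^2=9 + (4-6)^2=4 + (9-21)^2=144). Sum = 186. MSE = 186/5.

186/5


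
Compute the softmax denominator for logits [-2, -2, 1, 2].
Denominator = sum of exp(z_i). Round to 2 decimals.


Denom = e^-2=0.1353 + e^-2=0.1353 + e^1=2.7183 + e^2=7.3891. Sum = 10.3780, which rounds to 10.38.

10.38


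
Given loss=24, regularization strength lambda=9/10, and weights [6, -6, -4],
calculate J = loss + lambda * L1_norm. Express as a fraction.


L1 norm = sum(|w|) = 16. J = 24 + 9/10 * 16 = 192/5.

192/5


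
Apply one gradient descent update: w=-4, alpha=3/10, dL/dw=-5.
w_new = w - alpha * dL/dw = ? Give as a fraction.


w_new = -4 - 3/10 * -5 = -4 - -3/2 = -5/2.

-5/2


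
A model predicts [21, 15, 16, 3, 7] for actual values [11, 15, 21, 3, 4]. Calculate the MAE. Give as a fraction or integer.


MAE = (1/5) * (|11-21|=10 + |15-15|=0 + |21-16|=5 + |3-3|=0 + |4-7|=3). Sum = 18. MAE = 18/5.

18/5


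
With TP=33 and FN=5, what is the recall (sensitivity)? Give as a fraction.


Recall = TP / (TP + FN) = 33 / 38 = 33/38.

33/38


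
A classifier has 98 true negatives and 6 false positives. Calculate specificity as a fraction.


Specificity = TN / (TN + FP) = 98 / 104 = 49/52.

49/52


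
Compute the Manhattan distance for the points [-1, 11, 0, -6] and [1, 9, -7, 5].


d = sum of absolute differences: |-1-1|=2 + |11-9|=2 + |0--7|=7 + |-6-5|=11 = 22.

22


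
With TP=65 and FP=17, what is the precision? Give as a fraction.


Precision = TP / (TP + FP) = 65 / 82 = 65/82.

65/82


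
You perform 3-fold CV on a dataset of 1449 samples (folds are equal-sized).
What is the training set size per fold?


Each validation fold has 1449/3 = 483 samples. Training set = 1449 - 483 = 966.

966


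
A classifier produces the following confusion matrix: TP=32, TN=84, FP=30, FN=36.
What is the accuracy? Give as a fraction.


Accuracy = (TP + TN) / (TP + TN + FP + FN) = (32 + 84) / 182 = 58/91.

58/91


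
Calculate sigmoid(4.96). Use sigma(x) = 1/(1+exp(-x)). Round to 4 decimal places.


sigma(4.96) = 1/(1+e^(-4.96)) = 1/(1+0.007013) = 1/1.007013 = 0.9930.

0.9930


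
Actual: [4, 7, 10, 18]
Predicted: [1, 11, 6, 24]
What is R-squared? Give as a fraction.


Mean(y) = 39/4. SS_res = 77. SS_tot = 435/4. R^2 = 1 - 77/(435/4) = 127/435.

127/435


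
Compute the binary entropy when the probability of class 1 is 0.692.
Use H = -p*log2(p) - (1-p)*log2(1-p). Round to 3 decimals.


H = -0.692*log2(0.692) - 0.308*log2(0.308) = 0.891.

0.891


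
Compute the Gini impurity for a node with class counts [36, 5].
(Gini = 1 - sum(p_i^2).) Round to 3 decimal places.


Total = 41. Proportions: 36/41, 5/41. sum(p_i^2) = 0.7858. Gini = 1 - 0.7858 = 0.2142, which rounds to 0.214.

0.214


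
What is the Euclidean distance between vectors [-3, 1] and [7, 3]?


d = sqrt(sum of squared differences). (-3-7)^2=100, (1-3)^2=4. Sum = 104.

sqrt(104)


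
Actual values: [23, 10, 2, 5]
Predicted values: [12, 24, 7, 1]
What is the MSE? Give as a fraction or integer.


MSE = (1/4) * ((23-12)^2=121 + (10-24)^2=196 + (2-7)^2=25 + (5-1)^2=16). Sum = 358. MSE = 179/2.

179/2


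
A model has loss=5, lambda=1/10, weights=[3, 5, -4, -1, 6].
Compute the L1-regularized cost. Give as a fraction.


L1 norm = sum(|w|) = 19. J = 5 + 1/10 * 19 = 69/10.

69/10


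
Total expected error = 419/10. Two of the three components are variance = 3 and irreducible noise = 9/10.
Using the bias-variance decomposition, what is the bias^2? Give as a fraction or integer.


Total error = bias^2 + variance + irreducible noise. So bias^2 = 419/10 - 3 - 9/10 = 38.

38


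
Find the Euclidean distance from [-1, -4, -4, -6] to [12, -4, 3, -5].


d = sqrt(sum of squared differences). (-1-12)^2=169, (-4--4)^2=0, (-4-3)^2=49, (-6--5)^2=1. Sum = 219.

sqrt(219)


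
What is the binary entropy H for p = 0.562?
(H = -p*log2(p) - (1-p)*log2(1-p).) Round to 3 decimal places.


H = -0.562*log2(0.562) - 0.438*log2(0.438) = 0.989.

0.989


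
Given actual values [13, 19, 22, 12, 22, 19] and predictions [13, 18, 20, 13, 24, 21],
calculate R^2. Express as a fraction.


Mean(y) = 107/6. SS_res = 14. SS_tot = 569/6. R^2 = 1 - 14/(569/6) = 485/569.

485/569


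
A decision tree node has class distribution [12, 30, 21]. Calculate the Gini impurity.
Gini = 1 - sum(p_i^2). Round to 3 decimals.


Total = 63. Proportions: 12/63, 30/63, 21/63. sum(p_i^2) = 0.3741. Gini = 1 - 0.3741 = 0.6259, which rounds to 0.626.

0.626


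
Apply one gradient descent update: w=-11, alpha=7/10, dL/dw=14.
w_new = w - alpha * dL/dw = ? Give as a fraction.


w_new = -11 - 7/10 * 14 = -11 - 49/5 = -104/5.

-104/5


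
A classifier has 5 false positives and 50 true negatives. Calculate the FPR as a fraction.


FPR = FP / (FP + TN) = 5 / 55 = 1/11.

1/11


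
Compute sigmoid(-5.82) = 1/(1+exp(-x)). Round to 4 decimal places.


sigma(-5.82) = 1/(1+e^(5.82)) = 1/(1+336.972054) = 1/337.972054 = 0.0030.

0.0030


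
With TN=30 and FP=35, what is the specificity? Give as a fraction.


Specificity = TN / (TN + FP) = 30 / 65 = 6/13.

6/13


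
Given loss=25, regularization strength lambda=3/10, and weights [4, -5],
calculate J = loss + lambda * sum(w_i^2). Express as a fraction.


L2 sq norm = sum(w^2) = 41. J = 25 + 3/10 * 41 = 373/10.

373/10


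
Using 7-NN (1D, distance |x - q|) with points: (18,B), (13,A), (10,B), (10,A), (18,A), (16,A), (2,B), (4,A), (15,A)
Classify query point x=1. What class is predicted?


Distances: |18-1|=17, |13-1|=12, |10-1|=9, |10-1|=9, |18-1|=17, |16-1|=15, |2-1|=1, |4-1|=3, |15-1|=14. 7 nearest: (2,B), (4,A), (10,A), (10,B), (13,A), (15,A), (16,A). Counts: {'B': 2, 'A': 5}. Majority class: A.

A


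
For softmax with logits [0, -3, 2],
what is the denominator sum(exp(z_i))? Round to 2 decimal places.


Denom = e^0=1.0000 + e^-3=0.0498 + e^2=7.3891. Sum = 8.4389, which rounds to 8.44.

8.44


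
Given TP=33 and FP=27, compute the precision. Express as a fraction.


Precision = TP / (TP + FP) = 33 / 60 = 11/20.

11/20


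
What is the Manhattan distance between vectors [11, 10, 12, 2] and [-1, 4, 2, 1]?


d = sum of absolute differences: |11--1|=12 + |10-4|=6 + |12-2|=10 + |2-1|=1 = 29.

29


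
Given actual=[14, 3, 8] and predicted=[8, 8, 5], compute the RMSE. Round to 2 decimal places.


MSE = 23.3333. RMSE = sqrt(23.3333) = 4.83.

4.83


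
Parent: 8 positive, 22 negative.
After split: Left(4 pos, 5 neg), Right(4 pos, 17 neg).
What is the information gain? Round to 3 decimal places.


H(parent) = 0.8366. H(left) = 0.9911, H(right) = 0.7025. Weighted = (9/30)*0.9911 + (21/30)*0.7025 = 0.7891. IG = 0.8366 - 0.7891 = 0.0475, which rounds to 0.048.

0.048


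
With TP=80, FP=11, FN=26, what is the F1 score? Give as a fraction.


Precision = 80/91 = 80/91. Recall = 80/106 = 40/53. F1 = 2*P*R/(P+R) = 160/197.

160/197


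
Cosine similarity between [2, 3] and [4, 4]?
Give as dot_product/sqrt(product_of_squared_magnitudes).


dot = 20. |a|^2 = 13, |b|^2 = 32. cos = 20/sqrt(416).

20/sqrt(416)


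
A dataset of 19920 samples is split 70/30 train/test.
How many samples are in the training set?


Test set = 19920 * 30% = 5976. Training set = 19920 - 5976 = 13944.

13944


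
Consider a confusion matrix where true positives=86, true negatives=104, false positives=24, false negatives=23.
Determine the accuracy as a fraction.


Accuracy = (TP + TN) / (TP + TN + FP + FN) = (86 + 104) / 237 = 190/237.

190/237


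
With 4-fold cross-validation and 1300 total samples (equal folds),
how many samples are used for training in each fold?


Each validation fold has 1300/4 = 325 samples. Training set = 1300 - 325 = 975.

975


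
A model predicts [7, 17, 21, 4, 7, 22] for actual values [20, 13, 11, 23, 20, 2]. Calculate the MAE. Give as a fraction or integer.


MAE = (1/6) * (|20-7|=13 + |13-17|=4 + |11-21|=10 + |23-4|=19 + |20-7|=13 + |2-22|=20). Sum = 79. MAE = 79/6.

79/6


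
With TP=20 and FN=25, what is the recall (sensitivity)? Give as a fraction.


Recall = TP / (TP + FN) = 20 / 45 = 4/9.

4/9


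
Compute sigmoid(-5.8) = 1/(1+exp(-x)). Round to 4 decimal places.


sigma(-5.8) = 1/(1+e^(5.8)) = 1/(1+330.299560) = 1/331.299560 = 0.0030.

0.0030


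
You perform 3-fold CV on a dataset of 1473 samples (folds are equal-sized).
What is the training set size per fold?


Each validation fold has 1473/3 = 491 samples. Training set = 1473 - 491 = 982.

982


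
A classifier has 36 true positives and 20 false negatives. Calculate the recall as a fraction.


Recall = TP / (TP + FN) = 36 / 56 = 9/14.

9/14


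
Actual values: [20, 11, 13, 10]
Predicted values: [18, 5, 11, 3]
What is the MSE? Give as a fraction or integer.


MSE = (1/4) * ((20-18)^2=4 + (11-5)^2=36 + (13-11)^2=4 + (10-3)^2=49). Sum = 93. MSE = 93/4.

93/4


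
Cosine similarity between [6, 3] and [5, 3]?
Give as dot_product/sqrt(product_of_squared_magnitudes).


dot = 39. |a|^2 = 45, |b|^2 = 34. cos = 39/sqrt(1530).

39/sqrt(1530)


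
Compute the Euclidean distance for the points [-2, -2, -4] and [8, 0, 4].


d = sqrt(sum of squared differences). (-2-8)^2=100, (-2-0)^2=4, (-4-4)^2=64. Sum = 168.

sqrt(168)
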